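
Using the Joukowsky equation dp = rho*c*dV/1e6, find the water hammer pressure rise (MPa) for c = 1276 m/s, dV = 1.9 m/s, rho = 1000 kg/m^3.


dp = 1000 * 1276 * 1.9 / 1e6 = 2.4244 MPa


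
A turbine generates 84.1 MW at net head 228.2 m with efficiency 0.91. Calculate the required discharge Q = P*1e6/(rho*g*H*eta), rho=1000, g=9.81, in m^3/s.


Q = 84.1 * 1e6 / (1000 * 9.81 * 228.2 * 0.91) = 41.2829 m^3/s


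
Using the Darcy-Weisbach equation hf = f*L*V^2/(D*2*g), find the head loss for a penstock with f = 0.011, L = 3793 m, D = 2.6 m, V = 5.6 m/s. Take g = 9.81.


hf = 0.011 * 3793 * 5.6^2 / (2.6 * 2 * 9.81) = 25.6495 m


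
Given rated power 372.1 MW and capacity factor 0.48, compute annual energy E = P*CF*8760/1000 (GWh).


E = 372.1 * 0.48 * 8760 / 1000 = 1564.6061 GWh


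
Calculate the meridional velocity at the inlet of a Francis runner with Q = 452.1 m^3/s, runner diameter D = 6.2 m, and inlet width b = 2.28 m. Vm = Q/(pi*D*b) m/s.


Vm = 452.1 / (pi * 6.2 * 2.28) = 10.1802 m/s


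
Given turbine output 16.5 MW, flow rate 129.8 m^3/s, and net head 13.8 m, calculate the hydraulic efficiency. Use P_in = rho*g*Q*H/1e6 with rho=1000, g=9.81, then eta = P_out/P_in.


P_in = 1000 * 9.81 * 129.8 * 13.8 / 1e6 = 17.5721 MW
eta = 16.5 / 17.5721 = 0.9390


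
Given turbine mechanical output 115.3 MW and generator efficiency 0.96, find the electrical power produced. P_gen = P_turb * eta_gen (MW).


P_gen = 115.3 * 0.96 = 110.6880 MW


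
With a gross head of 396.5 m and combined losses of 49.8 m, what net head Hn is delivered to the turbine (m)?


Hn = 396.5 - 49.8 = 346.7000 m


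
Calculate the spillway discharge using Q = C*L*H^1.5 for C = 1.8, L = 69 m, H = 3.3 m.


Q = 1.8 * 69 * 3.3^1.5 = 744.5477 m^3/s


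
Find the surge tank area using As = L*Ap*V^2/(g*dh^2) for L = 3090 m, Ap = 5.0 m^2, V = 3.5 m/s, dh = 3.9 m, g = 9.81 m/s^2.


As = 3090 * 5.0 * 3.5^2 / (9.81 * 3.9^2) = 1268.4296 m^2


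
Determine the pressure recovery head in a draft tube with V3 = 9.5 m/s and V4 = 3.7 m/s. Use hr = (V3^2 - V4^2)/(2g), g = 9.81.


hr = (9.5^2 - 3.7^2) / (2*9.81) = 3.9021 m


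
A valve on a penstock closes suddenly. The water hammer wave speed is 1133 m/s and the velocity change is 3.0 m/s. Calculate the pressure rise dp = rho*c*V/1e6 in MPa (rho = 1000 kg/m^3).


dp = 1000 * 1133 * 3.0 / 1e6 = 3.3990 MPa


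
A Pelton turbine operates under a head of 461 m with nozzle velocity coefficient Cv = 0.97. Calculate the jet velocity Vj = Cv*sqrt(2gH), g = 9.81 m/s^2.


Vj = 0.97 * sqrt(2*9.81*461) = 92.2511 m/s


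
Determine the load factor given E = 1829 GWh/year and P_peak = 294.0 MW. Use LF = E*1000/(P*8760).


LF = 1829 * 1000 / (294.0 * 8760) = 0.7102


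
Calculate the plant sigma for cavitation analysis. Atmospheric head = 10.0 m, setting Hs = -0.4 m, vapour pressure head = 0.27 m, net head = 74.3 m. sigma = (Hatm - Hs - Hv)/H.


sigma = (10.0 - (-0.4) - 0.27) / 74.3 = 0.1363


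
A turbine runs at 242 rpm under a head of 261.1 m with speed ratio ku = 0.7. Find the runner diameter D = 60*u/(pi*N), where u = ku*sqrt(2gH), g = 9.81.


u = 0.7 * sqrt(2*9.81*261.1) = 50.1015 m/s
D = 60 * 50.1015 / (pi * 242) = 3.9540 m


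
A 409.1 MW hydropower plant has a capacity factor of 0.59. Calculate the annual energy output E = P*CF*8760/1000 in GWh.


E = 409.1 * 0.59 * 8760 / 1000 = 2114.3924 GWh


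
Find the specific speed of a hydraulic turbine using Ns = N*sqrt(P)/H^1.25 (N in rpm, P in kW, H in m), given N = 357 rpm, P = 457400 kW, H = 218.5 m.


Ns = 357 * 457400^0.5 / 218.5^1.25 = 287.4101


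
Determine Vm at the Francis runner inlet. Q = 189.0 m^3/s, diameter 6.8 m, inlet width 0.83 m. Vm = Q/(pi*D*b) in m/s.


Vm = 189.0 / (pi * 6.8 * 0.83) = 10.6592 m/s


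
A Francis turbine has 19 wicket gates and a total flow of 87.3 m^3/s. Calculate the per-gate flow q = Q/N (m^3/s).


q = 87.3 / 19 = 4.5947 m^3/s


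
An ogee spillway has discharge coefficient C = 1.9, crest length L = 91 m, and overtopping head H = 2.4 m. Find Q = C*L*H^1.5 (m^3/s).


Q = 1.9 * 91 * 2.4^1.5 = 642.8533 m^3/s


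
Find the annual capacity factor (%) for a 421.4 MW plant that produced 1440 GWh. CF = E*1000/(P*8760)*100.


CF = 1440 * 1000 / (421.4 * 8760) * 100 = 39.0089 %


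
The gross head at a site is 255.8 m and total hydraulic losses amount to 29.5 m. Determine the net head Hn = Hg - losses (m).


Hn = 255.8 - 29.5 = 226.3000 m


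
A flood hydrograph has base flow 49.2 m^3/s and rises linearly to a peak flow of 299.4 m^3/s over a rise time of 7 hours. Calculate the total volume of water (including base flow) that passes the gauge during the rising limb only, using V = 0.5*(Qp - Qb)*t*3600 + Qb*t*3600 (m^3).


V = 0.5*(299.4 - 49.2)*7*3600 + 49.2*7*3600 = 4.3924e+06 m^3


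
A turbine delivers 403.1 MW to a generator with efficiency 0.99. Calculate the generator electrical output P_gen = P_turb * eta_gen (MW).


P_gen = 403.1 * 0.99 = 399.0690 MW


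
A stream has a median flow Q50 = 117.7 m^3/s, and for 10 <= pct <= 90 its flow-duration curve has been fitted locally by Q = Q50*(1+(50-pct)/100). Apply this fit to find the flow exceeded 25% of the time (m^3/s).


Q = 117.7 * (1 + (50 - 25)/100) = 147.1250 m^3/s


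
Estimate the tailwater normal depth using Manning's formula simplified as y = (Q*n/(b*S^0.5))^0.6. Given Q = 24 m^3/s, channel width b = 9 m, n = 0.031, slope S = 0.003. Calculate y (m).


y = (24 * 0.031 / (9 * 0.003^0.5))^0.6 = 1.2802 m


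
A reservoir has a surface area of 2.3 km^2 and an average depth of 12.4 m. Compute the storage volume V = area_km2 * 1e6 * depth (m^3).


V = 2.3 * 1e6 * 12.4 = 2.8520e+07 m^3


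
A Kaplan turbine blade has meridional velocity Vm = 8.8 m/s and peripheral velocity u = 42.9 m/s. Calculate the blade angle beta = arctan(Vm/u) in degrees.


beta = arctan(8.8 / 42.9) = 11.5922 degrees


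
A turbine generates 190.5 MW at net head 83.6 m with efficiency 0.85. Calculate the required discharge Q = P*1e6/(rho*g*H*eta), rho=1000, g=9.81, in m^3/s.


Q = 190.5 * 1e6 / (1000 * 9.81 * 83.6 * 0.85) = 273.2755 m^3/s


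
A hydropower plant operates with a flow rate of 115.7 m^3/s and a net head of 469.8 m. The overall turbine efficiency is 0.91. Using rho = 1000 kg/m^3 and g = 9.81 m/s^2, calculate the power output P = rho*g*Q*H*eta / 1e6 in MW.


P = 1000 * 9.81 * 115.7 * 469.8 * 0.91 / 1e6 = 485.2402 MW


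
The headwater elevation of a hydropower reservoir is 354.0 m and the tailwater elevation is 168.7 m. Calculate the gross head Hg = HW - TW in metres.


Hg = 354.0 - 168.7 = 185.3000 m


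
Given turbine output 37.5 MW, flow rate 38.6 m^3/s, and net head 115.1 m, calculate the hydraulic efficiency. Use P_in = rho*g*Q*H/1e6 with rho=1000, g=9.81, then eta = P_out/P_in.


P_in = 1000 * 9.81 * 38.6 * 115.1 / 1e6 = 43.5845 MW
eta = 37.5 / 43.5845 = 0.8604


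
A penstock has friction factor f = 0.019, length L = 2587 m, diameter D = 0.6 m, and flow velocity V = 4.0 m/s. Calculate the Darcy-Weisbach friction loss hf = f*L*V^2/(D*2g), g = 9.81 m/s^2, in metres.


hf = 0.019 * 2587 * 4.0^2 / (0.6 * 2 * 9.81) = 66.8067 m


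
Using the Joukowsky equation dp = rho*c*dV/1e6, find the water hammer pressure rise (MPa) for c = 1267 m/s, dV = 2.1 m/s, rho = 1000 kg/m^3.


dp = 1000 * 1267 * 2.1 / 1e6 = 2.6607 MPa


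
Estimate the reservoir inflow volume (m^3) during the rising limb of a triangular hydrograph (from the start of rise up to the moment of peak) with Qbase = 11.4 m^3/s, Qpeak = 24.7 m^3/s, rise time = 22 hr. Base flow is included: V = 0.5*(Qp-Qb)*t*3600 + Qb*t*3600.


V = 0.5*(24.7 - 11.4)*22*3600 + 11.4*22*3600 = 1.4296e+06 m^3


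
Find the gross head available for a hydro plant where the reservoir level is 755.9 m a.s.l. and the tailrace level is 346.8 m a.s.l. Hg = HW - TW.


Hg = 755.9 - 346.8 = 409.1000 m


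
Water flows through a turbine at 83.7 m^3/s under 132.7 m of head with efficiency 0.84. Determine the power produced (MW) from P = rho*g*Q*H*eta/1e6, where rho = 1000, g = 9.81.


P = 1000 * 9.81 * 83.7 * 132.7 * 0.84 / 1e6 = 91.5260 MW


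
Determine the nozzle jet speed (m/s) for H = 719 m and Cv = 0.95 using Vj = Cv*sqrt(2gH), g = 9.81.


Vj = 0.95 * sqrt(2*9.81*719) = 112.8334 m/s


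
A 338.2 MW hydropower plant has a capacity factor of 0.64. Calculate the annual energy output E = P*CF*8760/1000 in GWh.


E = 338.2 * 0.64 * 8760 / 1000 = 1896.0845 GWh


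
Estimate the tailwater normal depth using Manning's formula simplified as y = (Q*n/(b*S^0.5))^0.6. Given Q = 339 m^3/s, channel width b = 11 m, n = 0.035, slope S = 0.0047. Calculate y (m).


y = (339 * 0.035 / (11 * 0.0047^0.5))^0.6 = 5.2251 m


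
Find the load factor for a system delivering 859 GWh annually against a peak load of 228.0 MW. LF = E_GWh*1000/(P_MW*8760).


LF = 859 * 1000 / (228.0 * 8760) = 0.4301


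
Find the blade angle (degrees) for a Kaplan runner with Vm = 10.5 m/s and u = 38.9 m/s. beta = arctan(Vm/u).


beta = arctan(10.5 / 38.9) = 15.1055 degrees


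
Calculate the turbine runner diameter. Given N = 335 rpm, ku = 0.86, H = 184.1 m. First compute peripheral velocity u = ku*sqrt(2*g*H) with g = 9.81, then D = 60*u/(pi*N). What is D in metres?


u = 0.86 * sqrt(2*9.81*184.1) = 51.6862 m/s
D = 60 * 51.6862 / (pi * 335) = 2.9467 m


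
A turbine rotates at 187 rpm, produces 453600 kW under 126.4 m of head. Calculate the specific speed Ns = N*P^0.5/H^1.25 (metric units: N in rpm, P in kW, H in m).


Ns = 187 * 453600^0.5 / 126.4^1.25 = 297.1627


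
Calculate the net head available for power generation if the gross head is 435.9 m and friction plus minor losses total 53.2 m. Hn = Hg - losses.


Hn = 435.9 - 53.2 = 382.7000 m


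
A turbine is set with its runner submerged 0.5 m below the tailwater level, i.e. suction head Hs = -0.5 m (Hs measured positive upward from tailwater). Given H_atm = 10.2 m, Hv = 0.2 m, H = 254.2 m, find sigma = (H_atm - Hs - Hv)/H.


sigma = (10.2 - (-0.5) - 0.2) / 254.2 = 0.0413


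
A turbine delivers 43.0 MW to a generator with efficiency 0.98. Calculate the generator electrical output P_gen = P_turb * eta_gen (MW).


P_gen = 43.0 * 0.98 = 42.1400 MW


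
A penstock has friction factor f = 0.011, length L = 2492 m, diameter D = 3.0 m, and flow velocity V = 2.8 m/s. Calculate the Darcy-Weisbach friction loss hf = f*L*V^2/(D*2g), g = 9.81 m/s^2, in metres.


hf = 0.011 * 2492 * 2.8^2 / (3.0 * 2 * 9.81) = 3.6512 m


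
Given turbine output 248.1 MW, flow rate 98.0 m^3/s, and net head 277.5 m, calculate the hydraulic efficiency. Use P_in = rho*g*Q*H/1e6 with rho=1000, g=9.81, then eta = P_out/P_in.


P_in = 1000 * 9.81 * 98.0 * 277.5 / 1e6 = 266.7830 MW
eta = 248.1 / 266.7830 = 0.9300


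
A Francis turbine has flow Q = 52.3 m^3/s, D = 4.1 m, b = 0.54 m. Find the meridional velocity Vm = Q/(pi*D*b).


Vm = 52.3 / (pi * 4.1 * 0.54) = 7.5192 m/s


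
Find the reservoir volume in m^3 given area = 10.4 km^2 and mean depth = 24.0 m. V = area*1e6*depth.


V = 10.4 * 1e6 * 24.0 = 2.4960e+08 m^3


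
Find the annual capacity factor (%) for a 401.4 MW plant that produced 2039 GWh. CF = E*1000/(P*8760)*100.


CF = 2039 * 1000 / (401.4 * 8760) * 100 = 57.9877 %


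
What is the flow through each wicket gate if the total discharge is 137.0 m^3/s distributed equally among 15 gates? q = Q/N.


q = 137.0 / 15 = 9.1333 m^3/s


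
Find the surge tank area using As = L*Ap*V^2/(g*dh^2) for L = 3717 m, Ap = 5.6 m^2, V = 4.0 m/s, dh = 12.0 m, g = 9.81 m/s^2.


As = 3717 * 5.6 * 4.0^2 / (9.81 * 12.0^2) = 235.7594 m^2


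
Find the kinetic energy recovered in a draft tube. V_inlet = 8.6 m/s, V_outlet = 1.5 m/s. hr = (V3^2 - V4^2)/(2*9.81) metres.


hr = (8.6^2 - 1.5^2) / (2*9.81) = 3.6549 m


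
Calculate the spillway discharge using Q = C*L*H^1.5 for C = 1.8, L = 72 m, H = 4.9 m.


Q = 1.8 * 72 * 4.9^1.5 = 1405.7210 m^3/s


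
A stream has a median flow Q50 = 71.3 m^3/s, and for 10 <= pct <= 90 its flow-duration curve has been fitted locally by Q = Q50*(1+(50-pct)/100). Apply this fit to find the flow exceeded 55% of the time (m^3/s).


Q = 71.3 * (1 + (50 - 55)/100) = 67.7350 m^3/s


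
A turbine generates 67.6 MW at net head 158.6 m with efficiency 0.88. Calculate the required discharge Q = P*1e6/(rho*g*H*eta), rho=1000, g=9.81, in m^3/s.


Q = 67.6 * 1e6 / (1000 * 9.81 * 158.6 * 0.88) = 49.3733 m^3/s


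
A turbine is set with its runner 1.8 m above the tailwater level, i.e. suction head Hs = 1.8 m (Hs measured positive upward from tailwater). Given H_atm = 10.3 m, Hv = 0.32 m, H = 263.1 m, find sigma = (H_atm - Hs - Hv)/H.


sigma = (10.3 - 1.8 - 0.32) / 263.1 = 0.0311


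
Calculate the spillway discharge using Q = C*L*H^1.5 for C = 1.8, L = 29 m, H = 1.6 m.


Q = 1.8 * 29 * 1.6^1.5 = 105.6454 m^3/s


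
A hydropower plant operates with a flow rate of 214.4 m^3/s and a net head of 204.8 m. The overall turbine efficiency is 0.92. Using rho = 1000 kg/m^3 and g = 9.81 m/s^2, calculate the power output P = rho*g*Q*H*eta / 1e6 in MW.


P = 1000 * 9.81 * 214.4 * 204.8 * 0.92 / 1e6 = 396.2886 MW


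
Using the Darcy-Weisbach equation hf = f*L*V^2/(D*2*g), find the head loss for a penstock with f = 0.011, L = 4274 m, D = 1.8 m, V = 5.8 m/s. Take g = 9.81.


hf = 0.011 * 4274 * 5.8^2 / (1.8 * 2 * 9.81) = 44.7828 m


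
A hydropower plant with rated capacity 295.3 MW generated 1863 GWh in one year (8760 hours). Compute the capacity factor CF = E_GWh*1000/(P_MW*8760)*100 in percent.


CF = 1863 * 1000 / (295.3 * 8760) * 100 = 72.0187 %


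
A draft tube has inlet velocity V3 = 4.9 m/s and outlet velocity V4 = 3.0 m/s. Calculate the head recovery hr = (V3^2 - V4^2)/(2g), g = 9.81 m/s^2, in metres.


hr = (4.9^2 - 3.0^2) / (2*9.81) = 0.7650 m


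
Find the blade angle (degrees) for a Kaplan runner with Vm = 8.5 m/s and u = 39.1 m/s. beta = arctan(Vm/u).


beta = arctan(8.5 / 39.1) = 12.2648 degrees


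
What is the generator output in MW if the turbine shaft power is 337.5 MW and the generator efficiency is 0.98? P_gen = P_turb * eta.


P_gen = 337.5 * 0.98 = 330.7500 MW


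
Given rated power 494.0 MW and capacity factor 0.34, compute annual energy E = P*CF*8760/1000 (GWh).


E = 494.0 * 0.34 * 8760 / 1000 = 1471.3296 GWh


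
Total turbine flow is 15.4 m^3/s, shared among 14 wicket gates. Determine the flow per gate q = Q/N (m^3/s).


q = 15.4 / 14 = 1.1000 m^3/s


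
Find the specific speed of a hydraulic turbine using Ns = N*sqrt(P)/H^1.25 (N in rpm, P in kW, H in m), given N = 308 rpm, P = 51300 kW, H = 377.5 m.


Ns = 308 * 51300^0.5 / 377.5^1.25 = 41.9240


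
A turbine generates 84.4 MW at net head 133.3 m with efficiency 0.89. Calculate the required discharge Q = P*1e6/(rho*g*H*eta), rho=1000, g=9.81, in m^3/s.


Q = 84.4 * 1e6 / (1000 * 9.81 * 133.3 * 0.89) = 72.5192 m^3/s


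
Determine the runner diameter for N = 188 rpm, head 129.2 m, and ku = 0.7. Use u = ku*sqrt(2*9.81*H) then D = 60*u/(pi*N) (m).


u = 0.7 * sqrt(2*9.81*129.2) = 35.2435 m/s
D = 60 * 35.2435 / (pi * 188) = 3.5803 m


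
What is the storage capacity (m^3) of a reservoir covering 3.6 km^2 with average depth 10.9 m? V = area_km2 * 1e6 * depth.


V = 3.6 * 1e6 * 10.9 = 3.9240e+07 m^3


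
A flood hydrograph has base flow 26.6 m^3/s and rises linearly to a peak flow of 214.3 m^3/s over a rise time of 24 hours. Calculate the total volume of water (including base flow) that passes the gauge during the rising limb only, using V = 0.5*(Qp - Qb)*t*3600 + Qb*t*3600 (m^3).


V = 0.5*(214.3 - 26.6)*24*3600 + 26.6*24*3600 = 1.0407e+07 m^3


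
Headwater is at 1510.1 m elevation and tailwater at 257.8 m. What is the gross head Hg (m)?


Hg = 1510.1 - 257.8 = 1252.3000 m


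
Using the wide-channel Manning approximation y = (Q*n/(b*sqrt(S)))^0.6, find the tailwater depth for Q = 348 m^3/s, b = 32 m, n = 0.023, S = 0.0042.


y = (348 * 0.023 / (32 * 0.0042^0.5))^0.6 = 2.2486 m


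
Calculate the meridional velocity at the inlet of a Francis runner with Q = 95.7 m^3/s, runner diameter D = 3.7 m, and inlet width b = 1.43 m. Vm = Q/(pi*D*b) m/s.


Vm = 95.7 / (pi * 3.7 * 1.43) = 5.7574 m/s


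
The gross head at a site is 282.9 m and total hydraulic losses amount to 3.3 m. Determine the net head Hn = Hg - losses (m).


Hn = 282.9 - 3.3 = 279.6000 m


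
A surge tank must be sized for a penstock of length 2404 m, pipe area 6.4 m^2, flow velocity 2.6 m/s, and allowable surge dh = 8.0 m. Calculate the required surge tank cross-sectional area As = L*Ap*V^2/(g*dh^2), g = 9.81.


As = 2404 * 6.4 * 2.6^2 / (9.81 * 8.0^2) = 165.6579 m^2


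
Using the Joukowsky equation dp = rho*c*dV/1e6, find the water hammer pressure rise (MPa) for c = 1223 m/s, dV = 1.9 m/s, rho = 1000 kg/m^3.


dp = 1000 * 1223 * 1.9 / 1e6 = 2.3237 MPa


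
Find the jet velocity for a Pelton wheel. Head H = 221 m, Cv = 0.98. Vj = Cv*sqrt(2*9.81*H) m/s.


Vj = 0.98 * sqrt(2*9.81*221) = 64.5315 m/s


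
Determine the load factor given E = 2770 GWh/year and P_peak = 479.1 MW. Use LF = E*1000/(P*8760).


LF = 2770 * 1000 / (479.1 * 8760) = 0.6600


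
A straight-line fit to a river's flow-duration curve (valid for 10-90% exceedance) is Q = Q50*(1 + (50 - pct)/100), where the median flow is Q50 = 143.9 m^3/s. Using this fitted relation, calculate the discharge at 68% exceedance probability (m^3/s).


Q = 143.9 * (1 + (50 - 68)/100) = 117.9980 m^3/s


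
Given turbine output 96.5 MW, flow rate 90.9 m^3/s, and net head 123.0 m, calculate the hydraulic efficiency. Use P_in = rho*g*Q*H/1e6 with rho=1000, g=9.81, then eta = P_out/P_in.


P_in = 1000 * 9.81 * 90.9 * 123.0 / 1e6 = 109.6827 MW
eta = 96.5 / 109.6827 = 0.8798


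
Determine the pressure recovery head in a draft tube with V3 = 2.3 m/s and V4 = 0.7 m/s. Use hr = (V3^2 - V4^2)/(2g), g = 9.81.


hr = (2.3^2 - 0.7^2) / (2*9.81) = 0.2446 m


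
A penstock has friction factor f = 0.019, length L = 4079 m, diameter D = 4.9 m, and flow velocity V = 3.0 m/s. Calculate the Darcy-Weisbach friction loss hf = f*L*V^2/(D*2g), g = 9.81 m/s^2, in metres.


hf = 0.019 * 4079 * 3.0^2 / (4.9 * 2 * 9.81) = 7.2553 m


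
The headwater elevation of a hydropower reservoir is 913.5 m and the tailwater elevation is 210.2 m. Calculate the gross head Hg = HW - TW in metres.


Hg = 913.5 - 210.2 = 703.3000 m


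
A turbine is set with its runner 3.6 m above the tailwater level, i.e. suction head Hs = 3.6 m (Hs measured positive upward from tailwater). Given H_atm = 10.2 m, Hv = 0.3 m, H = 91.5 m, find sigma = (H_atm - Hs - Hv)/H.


sigma = (10.2 - 3.6 - 0.3) / 91.5 = 0.0689


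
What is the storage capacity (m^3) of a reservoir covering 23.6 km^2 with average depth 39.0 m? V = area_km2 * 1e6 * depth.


V = 23.6 * 1e6 * 39.0 = 9.2040e+08 m^3


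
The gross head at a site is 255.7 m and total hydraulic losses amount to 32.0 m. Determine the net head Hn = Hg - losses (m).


Hn = 255.7 - 32.0 = 223.7000 m


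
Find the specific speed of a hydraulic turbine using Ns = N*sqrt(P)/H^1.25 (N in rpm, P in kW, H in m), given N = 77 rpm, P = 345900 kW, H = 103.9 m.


Ns = 77 * 345900^0.5 / 103.9^1.25 = 136.5201


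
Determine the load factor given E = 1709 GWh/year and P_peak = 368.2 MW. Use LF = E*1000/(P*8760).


LF = 1709 * 1000 / (368.2 * 8760) = 0.5299


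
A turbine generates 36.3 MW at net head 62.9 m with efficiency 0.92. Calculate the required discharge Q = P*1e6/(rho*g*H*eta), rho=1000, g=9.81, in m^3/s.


Q = 36.3 * 1e6 / (1000 * 9.81 * 62.9 * 0.92) = 63.9439 m^3/s


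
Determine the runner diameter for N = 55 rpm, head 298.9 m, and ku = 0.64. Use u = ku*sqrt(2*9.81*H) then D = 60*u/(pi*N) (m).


u = 0.64 * sqrt(2*9.81*298.9) = 49.0109 m/s
D = 60 * 49.0109 / (pi * 55) = 17.0189 m


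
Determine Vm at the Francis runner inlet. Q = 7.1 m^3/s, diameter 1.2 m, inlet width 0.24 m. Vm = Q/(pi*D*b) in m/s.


Vm = 7.1 / (pi * 1.2 * 0.24) = 7.8472 m/s


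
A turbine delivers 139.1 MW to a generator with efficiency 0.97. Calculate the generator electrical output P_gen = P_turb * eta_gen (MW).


P_gen = 139.1 * 0.97 = 134.9270 MW


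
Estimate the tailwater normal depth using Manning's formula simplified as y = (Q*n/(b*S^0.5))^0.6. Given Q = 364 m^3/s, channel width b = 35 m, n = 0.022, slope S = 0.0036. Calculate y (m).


y = (364 * 0.022 / (35 * 0.0036^0.5))^0.6 = 2.2325 m


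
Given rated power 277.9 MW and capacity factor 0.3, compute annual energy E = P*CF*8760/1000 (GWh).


E = 277.9 * 0.3 * 8760 / 1000 = 730.3212 GWh


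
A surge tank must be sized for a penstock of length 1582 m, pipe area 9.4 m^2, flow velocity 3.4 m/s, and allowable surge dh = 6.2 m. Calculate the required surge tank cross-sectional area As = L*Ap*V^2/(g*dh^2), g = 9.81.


As = 1582 * 9.4 * 3.4^2 / (9.81 * 6.2^2) = 455.8687 m^2


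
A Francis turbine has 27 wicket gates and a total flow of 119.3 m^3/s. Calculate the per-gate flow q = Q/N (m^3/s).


q = 119.3 / 27 = 4.4185 m^3/s


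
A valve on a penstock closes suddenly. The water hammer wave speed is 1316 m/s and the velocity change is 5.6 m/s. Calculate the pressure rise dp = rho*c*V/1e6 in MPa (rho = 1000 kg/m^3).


dp = 1000 * 1316 * 5.6 / 1e6 = 7.3696 MPa


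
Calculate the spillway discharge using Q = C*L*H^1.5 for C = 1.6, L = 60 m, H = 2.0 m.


Q = 1.6 * 60 * 2.0^1.5 = 271.5290 m^3/s


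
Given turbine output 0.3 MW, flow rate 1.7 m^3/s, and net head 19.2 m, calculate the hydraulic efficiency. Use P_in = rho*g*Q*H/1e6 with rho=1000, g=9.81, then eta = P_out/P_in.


P_in = 1000 * 9.81 * 1.7 * 19.2 / 1e6 = 0.3202 MW
eta = 0.3 / 0.3202 = 0.9369


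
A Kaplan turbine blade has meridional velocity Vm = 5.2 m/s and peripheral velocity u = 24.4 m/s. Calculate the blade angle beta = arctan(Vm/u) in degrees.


beta = arctan(5.2 / 24.4) = 12.0306 degrees


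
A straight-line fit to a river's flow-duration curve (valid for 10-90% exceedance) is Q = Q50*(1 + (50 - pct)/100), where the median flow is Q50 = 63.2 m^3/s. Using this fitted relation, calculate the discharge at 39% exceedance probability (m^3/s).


Q = 63.2 * (1 + (50 - 39)/100) = 70.1520 m^3/s


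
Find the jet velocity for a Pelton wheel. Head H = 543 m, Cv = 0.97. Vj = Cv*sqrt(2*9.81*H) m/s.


Vj = 0.97 * sqrt(2*9.81*543) = 100.1201 m/s


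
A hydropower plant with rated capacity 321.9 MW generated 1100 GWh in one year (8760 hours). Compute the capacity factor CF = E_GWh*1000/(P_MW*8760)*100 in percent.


CF = 1100 * 1000 / (321.9 * 8760) * 100 = 39.0093 %


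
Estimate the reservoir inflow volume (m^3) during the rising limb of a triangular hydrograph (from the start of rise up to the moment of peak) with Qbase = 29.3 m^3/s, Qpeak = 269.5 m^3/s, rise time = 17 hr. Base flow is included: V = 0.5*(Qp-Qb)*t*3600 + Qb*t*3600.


V = 0.5*(269.5 - 29.3)*17*3600 + 29.3*17*3600 = 9.1433e+06 m^3


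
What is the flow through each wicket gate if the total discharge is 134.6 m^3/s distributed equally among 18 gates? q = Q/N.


q = 134.6 / 18 = 7.4778 m^3/s


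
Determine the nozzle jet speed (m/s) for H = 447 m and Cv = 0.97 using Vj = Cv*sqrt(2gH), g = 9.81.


Vj = 0.97 * sqrt(2*9.81*447) = 90.8396 m/s


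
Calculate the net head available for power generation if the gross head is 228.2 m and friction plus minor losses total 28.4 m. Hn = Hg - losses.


Hn = 228.2 - 28.4 = 199.8000 m


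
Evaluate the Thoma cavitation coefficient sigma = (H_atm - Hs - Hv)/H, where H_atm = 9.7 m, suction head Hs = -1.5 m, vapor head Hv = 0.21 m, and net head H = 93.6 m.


sigma = (9.7 - (-1.5) - 0.21) / 93.6 = 0.1174


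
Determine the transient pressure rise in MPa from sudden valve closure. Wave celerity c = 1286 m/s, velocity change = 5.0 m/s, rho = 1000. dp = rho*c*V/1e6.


dp = 1000 * 1286 * 5.0 / 1e6 = 6.4300 MPa


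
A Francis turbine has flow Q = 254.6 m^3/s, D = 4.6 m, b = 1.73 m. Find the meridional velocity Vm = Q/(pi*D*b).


Vm = 254.6 / (pi * 4.6 * 1.73) = 10.1837 m/s


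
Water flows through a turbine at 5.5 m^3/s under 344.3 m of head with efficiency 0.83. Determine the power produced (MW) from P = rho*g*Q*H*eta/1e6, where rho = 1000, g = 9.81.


P = 1000 * 9.81 * 5.5 * 344.3 * 0.83 / 1e6 = 15.4187 MW


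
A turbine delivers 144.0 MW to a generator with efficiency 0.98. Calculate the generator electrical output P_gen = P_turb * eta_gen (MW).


P_gen = 144.0 * 0.98 = 141.1200 MW


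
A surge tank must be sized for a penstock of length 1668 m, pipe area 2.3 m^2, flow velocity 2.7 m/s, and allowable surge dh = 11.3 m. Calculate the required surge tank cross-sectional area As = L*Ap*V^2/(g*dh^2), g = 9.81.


As = 1668 * 2.3 * 2.7^2 / (9.81 * 11.3^2) = 22.3268 m^2


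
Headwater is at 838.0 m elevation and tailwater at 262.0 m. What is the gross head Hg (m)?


Hg = 838.0 - 262.0 = 576.0000 m


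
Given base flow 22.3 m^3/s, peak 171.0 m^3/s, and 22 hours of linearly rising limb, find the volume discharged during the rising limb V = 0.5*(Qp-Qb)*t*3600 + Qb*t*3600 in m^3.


V = 0.5*(171.0 - 22.3)*22*3600 + 22.3*22*3600 = 7.6547e+06 m^3


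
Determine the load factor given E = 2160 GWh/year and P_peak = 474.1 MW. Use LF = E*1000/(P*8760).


LF = 2160 * 1000 / (474.1 * 8760) = 0.5201


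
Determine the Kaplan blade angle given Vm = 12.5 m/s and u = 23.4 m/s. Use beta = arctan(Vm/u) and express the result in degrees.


beta = arctan(12.5 / 23.4) = 28.1106 degrees


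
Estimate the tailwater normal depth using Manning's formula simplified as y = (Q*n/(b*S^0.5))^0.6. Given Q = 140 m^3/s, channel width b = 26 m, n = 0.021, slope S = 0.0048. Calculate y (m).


y = (140 * 0.021 / (26 * 0.0048^0.5))^0.6 = 1.3417 m


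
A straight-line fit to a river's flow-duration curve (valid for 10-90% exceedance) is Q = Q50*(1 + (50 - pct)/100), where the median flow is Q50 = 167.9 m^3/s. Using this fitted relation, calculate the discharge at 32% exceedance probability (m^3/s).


Q = 167.9 * (1 + (50 - 32)/100) = 198.1220 m^3/s


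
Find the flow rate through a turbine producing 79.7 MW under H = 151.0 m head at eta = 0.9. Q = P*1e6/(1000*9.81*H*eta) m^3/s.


Q = 79.7 * 1e6 / (1000 * 9.81 * 151.0 * 0.9) = 59.7819 m^3/s


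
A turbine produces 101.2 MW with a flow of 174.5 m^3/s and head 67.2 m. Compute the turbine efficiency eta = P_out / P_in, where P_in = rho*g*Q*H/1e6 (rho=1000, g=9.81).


P_in = 1000 * 9.81 * 174.5 * 67.2 / 1e6 = 115.0360 MW
eta = 101.2 / 115.0360 = 0.8797


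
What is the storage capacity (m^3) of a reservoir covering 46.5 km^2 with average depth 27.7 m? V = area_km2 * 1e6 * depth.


V = 46.5 * 1e6 * 27.7 = 1.2880e+09 m^3


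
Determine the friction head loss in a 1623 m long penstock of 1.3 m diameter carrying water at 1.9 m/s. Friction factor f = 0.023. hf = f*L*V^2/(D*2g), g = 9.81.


hf = 0.023 * 1623 * 1.9^2 / (1.3 * 2 * 9.81) = 5.2834 m


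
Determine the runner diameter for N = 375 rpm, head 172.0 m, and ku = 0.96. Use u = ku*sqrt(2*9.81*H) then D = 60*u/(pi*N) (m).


u = 0.96 * sqrt(2*9.81*172.0) = 55.7680 m/s
D = 60 * 55.7680 / (pi * 375) = 2.8402 m


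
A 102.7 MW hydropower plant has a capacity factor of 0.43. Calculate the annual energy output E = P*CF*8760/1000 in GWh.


E = 102.7 * 0.43 * 8760 / 1000 = 386.8504 GWh


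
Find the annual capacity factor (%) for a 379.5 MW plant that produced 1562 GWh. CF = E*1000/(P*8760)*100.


CF = 1562 * 1000 / (379.5 * 8760) * 100 = 46.9856 %


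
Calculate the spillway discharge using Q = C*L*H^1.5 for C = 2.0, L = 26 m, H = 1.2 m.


Q = 2.0 * 26 * 1.2^1.5 = 68.3558 m^3/s


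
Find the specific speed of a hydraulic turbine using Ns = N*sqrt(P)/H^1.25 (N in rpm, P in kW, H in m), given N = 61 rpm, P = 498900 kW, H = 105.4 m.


Ns = 61 * 498900^0.5 / 105.4^1.25 = 127.5809


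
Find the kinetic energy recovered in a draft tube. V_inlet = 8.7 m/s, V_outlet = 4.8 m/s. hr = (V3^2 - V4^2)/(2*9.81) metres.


hr = (8.7^2 - 4.8^2) / (2*9.81) = 2.6835 m


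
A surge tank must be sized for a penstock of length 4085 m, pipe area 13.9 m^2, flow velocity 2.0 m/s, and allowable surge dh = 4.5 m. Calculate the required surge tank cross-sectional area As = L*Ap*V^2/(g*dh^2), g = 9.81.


As = 4085 * 13.9 * 2.0^2 / (9.81 * 4.5^2) = 1143.3332 m^2


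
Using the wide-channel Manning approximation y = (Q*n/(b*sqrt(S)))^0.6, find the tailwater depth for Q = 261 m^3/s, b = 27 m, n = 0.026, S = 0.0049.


y = (261 * 0.026 / (27 * 0.0049^0.5))^0.6 = 2.1532 m


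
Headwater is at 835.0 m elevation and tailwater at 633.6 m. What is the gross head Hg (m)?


Hg = 835.0 - 633.6 = 201.4000 m


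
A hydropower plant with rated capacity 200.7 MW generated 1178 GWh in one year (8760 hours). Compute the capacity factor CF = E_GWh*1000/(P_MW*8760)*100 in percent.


CF = 1178 * 1000 / (200.7 * 8760) * 100 = 67.0029 %


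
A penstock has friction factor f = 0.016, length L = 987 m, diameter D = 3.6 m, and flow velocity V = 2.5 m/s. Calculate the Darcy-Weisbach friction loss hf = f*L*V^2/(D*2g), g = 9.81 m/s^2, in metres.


hf = 0.016 * 987 * 2.5^2 / (3.6 * 2 * 9.81) = 1.3974 m


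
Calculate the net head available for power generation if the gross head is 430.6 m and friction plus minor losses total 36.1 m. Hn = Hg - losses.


Hn = 430.6 - 36.1 = 394.5000 m


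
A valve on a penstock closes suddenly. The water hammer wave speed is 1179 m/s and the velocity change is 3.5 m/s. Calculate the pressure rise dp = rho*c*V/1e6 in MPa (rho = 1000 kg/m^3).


dp = 1000 * 1179 * 3.5 / 1e6 = 4.1265 MPa


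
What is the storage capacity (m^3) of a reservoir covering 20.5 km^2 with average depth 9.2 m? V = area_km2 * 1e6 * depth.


V = 20.5 * 1e6 * 9.2 = 1.8860e+08 m^3


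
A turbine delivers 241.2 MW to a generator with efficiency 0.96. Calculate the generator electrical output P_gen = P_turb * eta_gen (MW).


P_gen = 241.2 * 0.96 = 231.5520 MW


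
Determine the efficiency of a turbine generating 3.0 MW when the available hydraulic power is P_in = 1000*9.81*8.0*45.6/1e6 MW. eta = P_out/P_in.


P_in = 1000 * 9.81 * 8.0 * 45.6 / 1e6 = 3.5787 MW
eta = 3.0 / 3.5787 = 0.8383


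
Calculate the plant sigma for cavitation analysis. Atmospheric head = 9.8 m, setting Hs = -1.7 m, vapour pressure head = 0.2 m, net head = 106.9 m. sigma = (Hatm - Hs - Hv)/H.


sigma = (9.8 - (-1.7) - 0.2) / 106.9 = 0.1057


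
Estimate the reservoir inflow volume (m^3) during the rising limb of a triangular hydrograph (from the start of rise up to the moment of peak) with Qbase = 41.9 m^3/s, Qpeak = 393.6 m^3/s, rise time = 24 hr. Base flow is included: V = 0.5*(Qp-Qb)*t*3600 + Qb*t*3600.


V = 0.5*(393.6 - 41.9)*24*3600 + 41.9*24*3600 = 1.8814e+07 m^3


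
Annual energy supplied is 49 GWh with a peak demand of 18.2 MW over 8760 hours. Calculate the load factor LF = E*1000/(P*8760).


LF = 49 * 1000 / (18.2 * 8760) = 0.3073


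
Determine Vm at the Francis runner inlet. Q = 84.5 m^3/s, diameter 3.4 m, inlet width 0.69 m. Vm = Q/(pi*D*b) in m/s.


Vm = 84.5 / (pi * 3.4 * 0.69) = 11.4651 m/s


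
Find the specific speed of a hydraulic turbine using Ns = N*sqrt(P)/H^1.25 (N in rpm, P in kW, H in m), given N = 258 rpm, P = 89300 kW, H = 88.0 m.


Ns = 258 * 89300^0.5 / 88.0^1.25 = 286.0501


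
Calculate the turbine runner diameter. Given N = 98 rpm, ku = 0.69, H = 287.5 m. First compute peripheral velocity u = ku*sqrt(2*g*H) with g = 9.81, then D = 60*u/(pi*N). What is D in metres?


u = 0.69 * sqrt(2*9.81*287.5) = 51.8224 m/s
D = 60 * 51.8224 / (pi * 98) = 10.0993 m


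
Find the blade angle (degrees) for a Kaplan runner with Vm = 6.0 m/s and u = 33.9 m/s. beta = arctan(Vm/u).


beta = arctan(6.0 / 33.9) = 10.0369 degrees


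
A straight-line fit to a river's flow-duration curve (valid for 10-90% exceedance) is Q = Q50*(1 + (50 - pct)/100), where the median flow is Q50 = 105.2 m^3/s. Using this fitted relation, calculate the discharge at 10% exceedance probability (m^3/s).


Q = 105.2 * (1 + (50 - 10)/100) = 147.2800 m^3/s


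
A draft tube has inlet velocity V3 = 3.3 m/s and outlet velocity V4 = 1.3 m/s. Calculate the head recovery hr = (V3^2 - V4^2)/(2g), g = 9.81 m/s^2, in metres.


hr = (3.3^2 - 1.3^2) / (2*9.81) = 0.4689 m


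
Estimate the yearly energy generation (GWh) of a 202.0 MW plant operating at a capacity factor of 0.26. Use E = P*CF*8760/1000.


E = 202.0 * 0.26 * 8760 / 1000 = 460.0752 GWh


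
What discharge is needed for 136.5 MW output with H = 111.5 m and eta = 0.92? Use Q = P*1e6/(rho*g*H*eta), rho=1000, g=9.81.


Q = 136.5 * 1e6 / (1000 * 9.81 * 111.5 * 0.92) = 135.6441 m^3/s


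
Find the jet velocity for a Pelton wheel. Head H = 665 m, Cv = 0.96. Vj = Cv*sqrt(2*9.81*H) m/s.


Vj = 0.96 * sqrt(2*9.81*665) = 109.6558 m/s


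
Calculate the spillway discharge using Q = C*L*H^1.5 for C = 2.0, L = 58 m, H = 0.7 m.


Q = 2.0 * 58 * 0.7^1.5 = 67.9368 m^3/s


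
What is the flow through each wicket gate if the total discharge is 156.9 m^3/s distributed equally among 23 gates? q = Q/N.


q = 156.9 / 23 = 6.8217 m^3/s


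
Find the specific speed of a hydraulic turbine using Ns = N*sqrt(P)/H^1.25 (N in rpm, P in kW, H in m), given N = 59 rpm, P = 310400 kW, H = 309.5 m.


Ns = 59 * 310400^0.5 / 309.5^1.25 = 25.3214


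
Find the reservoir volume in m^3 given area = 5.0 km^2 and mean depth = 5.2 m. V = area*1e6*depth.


V = 5.0 * 1e6 * 5.2 = 2.6000e+07 m^3


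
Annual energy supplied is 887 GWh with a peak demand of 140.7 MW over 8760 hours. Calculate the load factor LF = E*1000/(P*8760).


LF = 887 * 1000 / (140.7 * 8760) = 0.7197


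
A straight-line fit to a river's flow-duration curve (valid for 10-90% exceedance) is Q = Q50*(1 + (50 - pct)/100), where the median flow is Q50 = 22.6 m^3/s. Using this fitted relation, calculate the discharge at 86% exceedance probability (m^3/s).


Q = 22.6 * (1 + (50 - 86)/100) = 14.4640 m^3/s


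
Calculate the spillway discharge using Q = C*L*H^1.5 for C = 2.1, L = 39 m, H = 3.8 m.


Q = 2.1 * 39 * 3.8^1.5 = 606.6795 m^3/s


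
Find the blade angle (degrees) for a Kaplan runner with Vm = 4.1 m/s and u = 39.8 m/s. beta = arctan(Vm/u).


beta = arctan(4.1 / 39.8) = 5.8816 degrees


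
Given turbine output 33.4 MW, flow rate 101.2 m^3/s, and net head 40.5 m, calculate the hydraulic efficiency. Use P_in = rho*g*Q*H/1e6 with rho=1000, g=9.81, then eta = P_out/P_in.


P_in = 1000 * 9.81 * 101.2 * 40.5 / 1e6 = 40.2073 MW
eta = 33.4 / 40.2073 = 0.8307


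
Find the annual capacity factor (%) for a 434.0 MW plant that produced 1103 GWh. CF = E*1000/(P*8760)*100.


CF = 1103 * 1000 / (434.0 * 8760) * 100 = 29.0123 %


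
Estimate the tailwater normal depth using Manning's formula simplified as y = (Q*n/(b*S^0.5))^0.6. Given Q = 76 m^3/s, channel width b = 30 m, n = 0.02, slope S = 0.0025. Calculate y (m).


y = (76 * 0.02 / (30 * 0.0025^0.5))^0.6 = 1.0080 m


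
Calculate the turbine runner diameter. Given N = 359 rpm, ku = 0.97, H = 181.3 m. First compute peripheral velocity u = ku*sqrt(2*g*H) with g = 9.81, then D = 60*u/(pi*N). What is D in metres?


u = 0.97 * sqrt(2*9.81*181.3) = 57.8522 m/s
D = 60 * 57.8522 / (pi * 359) = 3.0777 m


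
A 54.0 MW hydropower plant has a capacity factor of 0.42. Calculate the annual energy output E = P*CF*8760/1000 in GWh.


E = 54.0 * 0.42 * 8760 / 1000 = 198.6768 GWh


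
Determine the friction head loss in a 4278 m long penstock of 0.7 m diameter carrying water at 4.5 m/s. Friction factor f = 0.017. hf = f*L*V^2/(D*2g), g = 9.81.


hf = 0.017 * 4278 * 4.5^2 / (0.7 * 2 * 9.81) = 107.2303 m


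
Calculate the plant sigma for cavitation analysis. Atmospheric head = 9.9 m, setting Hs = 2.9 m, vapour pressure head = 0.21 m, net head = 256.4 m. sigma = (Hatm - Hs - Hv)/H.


sigma = (9.9 - 2.9 - 0.21) / 256.4 = 0.0265


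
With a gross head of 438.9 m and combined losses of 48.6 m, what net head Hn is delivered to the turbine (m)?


Hn = 438.9 - 48.6 = 390.3000 m


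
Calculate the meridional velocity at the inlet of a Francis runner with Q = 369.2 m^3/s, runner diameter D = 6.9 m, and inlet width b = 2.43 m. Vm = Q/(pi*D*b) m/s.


Vm = 369.2 / (pi * 6.9 * 2.43) = 7.0090 m/s


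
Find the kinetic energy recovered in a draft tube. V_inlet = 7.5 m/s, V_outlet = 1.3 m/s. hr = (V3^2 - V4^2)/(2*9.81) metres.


hr = (7.5^2 - 1.3^2) / (2*9.81) = 2.7808 m


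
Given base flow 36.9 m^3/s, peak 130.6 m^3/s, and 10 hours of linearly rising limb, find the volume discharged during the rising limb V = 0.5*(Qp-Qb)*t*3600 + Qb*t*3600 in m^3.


V = 0.5*(130.6 - 36.9)*10*3600 + 36.9*10*3600 = 3.0150e+06 m^3


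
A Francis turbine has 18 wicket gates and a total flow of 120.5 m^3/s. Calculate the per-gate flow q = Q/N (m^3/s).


q = 120.5 / 18 = 6.6944 m^3/s


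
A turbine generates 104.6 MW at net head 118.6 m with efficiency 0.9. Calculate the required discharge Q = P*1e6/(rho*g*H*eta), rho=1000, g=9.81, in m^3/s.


Q = 104.6 * 1e6 / (1000 * 9.81 * 118.6 * 0.9) = 99.8931 m^3/s


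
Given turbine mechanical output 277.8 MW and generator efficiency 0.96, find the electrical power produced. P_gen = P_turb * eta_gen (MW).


P_gen = 277.8 * 0.96 = 266.6880 MW


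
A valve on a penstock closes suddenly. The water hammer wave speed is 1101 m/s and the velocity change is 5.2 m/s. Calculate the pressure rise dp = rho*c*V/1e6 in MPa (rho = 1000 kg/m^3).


dp = 1000 * 1101 * 5.2 / 1e6 = 5.7252 MPa


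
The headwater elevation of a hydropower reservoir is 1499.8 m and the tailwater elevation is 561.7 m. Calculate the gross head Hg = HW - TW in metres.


Hg = 1499.8 - 561.7 = 938.1000 m


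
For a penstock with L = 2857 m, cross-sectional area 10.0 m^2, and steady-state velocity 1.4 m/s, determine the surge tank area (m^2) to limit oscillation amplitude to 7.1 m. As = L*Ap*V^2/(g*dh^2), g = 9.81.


As = 2857 * 10.0 * 1.4^2 / (9.81 * 7.1^2) = 113.2350 m^2


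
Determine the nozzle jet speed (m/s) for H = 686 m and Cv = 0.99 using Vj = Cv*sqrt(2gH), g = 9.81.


Vj = 0.99 * sqrt(2*9.81*686) = 114.8542 m/s


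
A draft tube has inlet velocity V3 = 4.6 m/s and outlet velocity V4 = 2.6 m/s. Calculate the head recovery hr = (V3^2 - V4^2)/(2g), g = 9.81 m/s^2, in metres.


hr = (4.6^2 - 2.6^2) / (2*9.81) = 0.7339 m


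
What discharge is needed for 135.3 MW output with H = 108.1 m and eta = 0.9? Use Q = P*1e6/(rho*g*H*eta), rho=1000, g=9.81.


Q = 135.3 * 1e6 / (1000 * 9.81 * 108.1 * 0.9) = 141.7622 m^3/s


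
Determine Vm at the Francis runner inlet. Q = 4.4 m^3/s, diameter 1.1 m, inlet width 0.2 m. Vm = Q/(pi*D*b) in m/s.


Vm = 4.4 / (pi * 1.1 * 0.2) = 6.3662 m/s


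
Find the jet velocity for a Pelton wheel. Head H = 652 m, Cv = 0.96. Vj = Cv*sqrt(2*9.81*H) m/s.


Vj = 0.96 * sqrt(2*9.81*652) = 108.5787 m/s


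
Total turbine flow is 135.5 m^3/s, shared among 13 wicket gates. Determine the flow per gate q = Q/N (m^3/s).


q = 135.5 / 13 = 10.4231 m^3/s


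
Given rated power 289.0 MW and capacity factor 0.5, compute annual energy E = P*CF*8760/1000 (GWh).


E = 289.0 * 0.5 * 8760 / 1000 = 1265.8200 GWh


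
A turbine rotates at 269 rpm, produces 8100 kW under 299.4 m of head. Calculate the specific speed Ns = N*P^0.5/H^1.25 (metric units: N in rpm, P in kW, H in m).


Ns = 269 * 8100^0.5 / 299.4^1.25 = 19.4393
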